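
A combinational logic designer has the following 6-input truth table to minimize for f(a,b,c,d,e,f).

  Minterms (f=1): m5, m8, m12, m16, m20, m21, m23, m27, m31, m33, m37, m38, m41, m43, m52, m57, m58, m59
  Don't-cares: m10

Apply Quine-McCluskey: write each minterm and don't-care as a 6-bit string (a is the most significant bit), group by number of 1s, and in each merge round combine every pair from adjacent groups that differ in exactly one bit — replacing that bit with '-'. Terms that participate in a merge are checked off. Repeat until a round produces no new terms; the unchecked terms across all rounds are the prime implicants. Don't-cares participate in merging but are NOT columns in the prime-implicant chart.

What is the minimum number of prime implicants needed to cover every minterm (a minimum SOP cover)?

[col 0] 000101*, 001000*, 001010*, 001100*, 010000*, 010100*, 010101*, 010111*, 011011*, 011111*, 100001*, 100101*, 100110, 101001*, 101011*, 110100*, 111001*, 111010*, 111011*
[col 1] -00101, -10100, -11011, 0-0101, 001-00, 0010-0, 01-111, 010-00, 0101-1, 01010-, 011-11, 1-1001*, 1-1011*, 10-001, 100-01, 1010-1*, 1110-1*, 11101-
[col 2] 1-10-1
Prime implicants: -00101, -10100, -11011, 0-0101, 001-00, 0010-0, 01-111, 010-00, 0101-1, 01010-, 011-11, 1-10-1, 10-001, 100-01, 100110, 11101-
PI chart (minterm → PIs covering it):
  5 | -00101,0-0101
  8 | 001-00,0010-0
  12 | 001-00  (sole → essential)
  16 | 010-00  (sole → essential)
  20 | -10100,010-00,01010-
  21 | 0-0101,0101-1,01010-
  23 | 01-111,0101-1
  27 | -11011,011-11
  31 | 01-111,011-11
  33 | 10-001,100-01
  37 | -00101,100-01
  38 | 100110  (sole → essential)
  41 | 1-10-1,10-001
  43 | 1-10-1  (sole → essential)
  52 | -10100  (sole → essential)
  57 | 1-10-1  (sole → essential)
  58 | 11101-  (sole → essential)
  59 | -11011,1-10-1,11101-
Essential prime implicants: -10100, 001-00, 010-00, 1-10-1, 100110, 11101-
Petrick residual → -00101, 0101-1, 011-11, 10-001
Minimum SOP uses 10 PIs: b'c'de'f + bc'de'f' + a'b'ce'f' + a'bc'e'f' + a'bc'df + a'bcef + acd'f + ab'd'e'f + ab'c'def' + abcd'e

10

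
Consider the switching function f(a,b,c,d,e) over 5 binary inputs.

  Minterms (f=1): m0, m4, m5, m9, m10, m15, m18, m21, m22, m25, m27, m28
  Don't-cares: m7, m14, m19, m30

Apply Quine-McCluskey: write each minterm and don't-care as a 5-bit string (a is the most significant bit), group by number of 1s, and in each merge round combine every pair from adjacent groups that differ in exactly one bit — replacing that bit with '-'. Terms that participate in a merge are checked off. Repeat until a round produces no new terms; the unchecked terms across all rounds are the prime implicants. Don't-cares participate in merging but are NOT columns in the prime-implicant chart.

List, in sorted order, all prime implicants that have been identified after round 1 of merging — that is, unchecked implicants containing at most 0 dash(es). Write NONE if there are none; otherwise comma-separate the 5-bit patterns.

Round 0: 00000✓ 00100✓ 00101✓ 00111✓ 01001✓ 01010✓ 01110✓ 01111✓ 10010✓ 10011✓ 10101✓ 10110✓ 11001✓ 11011✓ 11100✓ 11110✓
Round 1: -0101 -1001 -1110 0-111 00-00 001-1 0010- 01-10 0111- 1-011 1-110 10-10 1001- 110-1 111-0
PIs = {-0101, -1001, -1110, 0-111, 00-00, 001-1, 0010-, 01-10, 0111-, 1-011, 1-110, 10-10, 1001-, 110-1, 111-0}

NONE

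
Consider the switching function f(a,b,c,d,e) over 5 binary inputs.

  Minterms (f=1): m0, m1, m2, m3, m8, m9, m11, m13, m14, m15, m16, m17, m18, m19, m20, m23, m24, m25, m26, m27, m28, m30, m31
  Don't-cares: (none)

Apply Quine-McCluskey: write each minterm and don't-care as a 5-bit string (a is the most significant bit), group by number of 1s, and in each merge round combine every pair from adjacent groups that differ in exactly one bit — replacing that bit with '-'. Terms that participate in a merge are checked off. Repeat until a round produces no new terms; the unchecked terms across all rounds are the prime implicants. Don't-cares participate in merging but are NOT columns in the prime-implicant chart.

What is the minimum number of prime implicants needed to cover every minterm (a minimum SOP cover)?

7

[col 0] 00000*, 00001*, 00010*, 00011*, 01000*, 01001*, 01011*, 01101*, 01110*, 01111*, 10000*, 10001*, 10010*, 10011*, 10100*, 10111*, 11000*, 11001*, 11010*, 11011*, 11100*, 11110*, 11111*
[col 1] -0000*, -0001*, -0010*, -0011*, -1000*, -1001*, -1011*, -1110*, -1111*, 0-000*, 0-001*, 0-011*, 000-0*, 000-1*, 0000-*, 0001-*, 01-01*, 01-11*, 010-1*, 0100-*, 011-1*, 0111-*, 1-000*, 1-001*, 1-010*, 1-011*, 1-100*, 1-111*, 10-00*, 10-11*, 100-0*, 100-1*, 1000-*, 1001-*, 11-00*, 11-10*, 11-11*, 110-0*, 110-1*, 1100-*, 1101-*, 111-0*, 1111-*
[col 2] --000*, --001*, --011*, -00-0*, -00-1*, -000-*, -001-*, -1-11, -10-1*, -100-*, -111-, 0-0-1*, 0-00-*, 000--*, 01--1, 1--00, 1--11, 1-0-0*, 1-0-1*, 1-00-*, 1-01-*, 100--*, 11--0, 11-1-, 110--*
[col 3] --0-1, --00-, -00--, 1-0--
Prime implicants: --0-1, --00-, -00--, -1-11, -111-, 01--1, 1--00, 1--11, 1-0--, 11--0, 11-1-
PI chart (minterm → PIs covering it):
  0 | --00-,-00--
  1 | --0-1,--00-,-00--
  2 | -00--  (sole → essential)
  3 | --0-1,-00--
  8 | --00-  (sole → essential)
  9 | --0-1,--00-,01--1
  11 | --0-1,-1-11,01--1
  13 | 01--1  (sole → essential)
  14 | -111-  (sole → essential)
  15 | -1-11,-111-,01--1
  16 | --00-,-00--,1--00,1-0--
  17 | --0-1,--00-,-00--,1-0--
  18 | -00--,1-0--
  19 | --0-1,-00--,1--11,1-0--
  20 | 1--00  (sole → essential)
  23 | 1--11  (sole → essential)
  24 | --00-,1--00,1-0--,11--0
  25 | --0-1,--00-,1-0--
  26 | 1-0--,11--0,11-1-
  27 | --0-1,-1-11,1--11,1-0--,11-1-
  28 | 1--00,11--0
  30 | -111-,11--0,11-1-
  31 | -1-11,-111-,1--11,11-1-
Essential prime implicants: --00-, -00--, -111-, 01--1, 1--00, 1--11
Petrick residual → 1-0--
Minimum SOP uses 7 PIs: c'd' + b'c' + bcd + a'be + ad'e' + ade + ac'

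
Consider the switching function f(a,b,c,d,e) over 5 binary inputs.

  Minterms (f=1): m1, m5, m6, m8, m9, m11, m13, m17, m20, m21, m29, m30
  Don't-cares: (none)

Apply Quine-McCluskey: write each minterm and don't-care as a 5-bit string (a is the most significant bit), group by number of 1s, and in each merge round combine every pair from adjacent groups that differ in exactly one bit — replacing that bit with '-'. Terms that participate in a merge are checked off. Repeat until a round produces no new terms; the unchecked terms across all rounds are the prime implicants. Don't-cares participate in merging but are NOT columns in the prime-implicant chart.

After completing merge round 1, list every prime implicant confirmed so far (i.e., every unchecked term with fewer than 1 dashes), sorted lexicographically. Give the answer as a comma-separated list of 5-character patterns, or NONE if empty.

00110, 11110

[col 0] 00001*, 00101*, 00110, 01000*, 01001*, 01011*, 01101*, 10001*, 10100*, 10101*, 11101*, 11110
[col 1] -0001*, -0101*, -1101*, 0-001*, 0-101*, 00-01*, 01-01*, 010-1, 0100-, 1-101*, 10-01*, 1010-
[col 2] --101, -0-01, 0--01
Prime implicants: --101, -0-01, 0--01, 00110, 010-1, 0100-, 1010-, 11110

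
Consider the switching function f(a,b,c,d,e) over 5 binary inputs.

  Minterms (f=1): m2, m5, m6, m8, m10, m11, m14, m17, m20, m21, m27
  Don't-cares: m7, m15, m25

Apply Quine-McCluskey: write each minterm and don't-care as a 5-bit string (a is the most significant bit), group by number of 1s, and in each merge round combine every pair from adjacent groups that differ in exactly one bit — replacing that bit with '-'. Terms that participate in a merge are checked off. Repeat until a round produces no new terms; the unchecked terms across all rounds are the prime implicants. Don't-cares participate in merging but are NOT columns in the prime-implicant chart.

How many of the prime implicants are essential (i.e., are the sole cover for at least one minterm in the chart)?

3

size-2^0 implicants → 00010(✓)  00101(✓)  00110(✓)  00111(✓)  01000(✓)  01010(✓)  01011(✓)  01110(✓)  01111(✓)  10001(✓)  10100(✓)  10101(✓)  11001(✓)  11011(✓)
size-2^1 implicants → -0101  -1011  0-010(✓)  0-110(✓)  0-111(✓)  00-10(✓)  001-1  0011-(✓)  01-10(✓)  01-11(✓)  010-0  0101-(✓)  0111-(✓)  1-001  10-01  1010-  110-1
size-2^2 implicants → 0--10  0-11-  01-1-
Unchecked terms (primes): -0101, -1011, 0--10, 0-11-, 001-1, 01-1-, 010-0, 1-001, 10-01, 1010-, 110-1
Minterm coverage:
  m2 ⊆ 0--10 [E]
  m5 ⊆ -0101,001-1
  m6 ⊆ 0--10,0-11-
  m8 ⊆ 010-0 [E]
  m10 ⊆ 0--10,01-1-,010-0
  m11 ⊆ -1011,01-1-
  m14 ⊆ 0--10,0-11-,01-1-
  m17 ⊆ 1-001,10-01
  m20 ⊆ 1010- [E]
  m21 ⊆ -0101,10-01,1010-
  m27 ⊆ -1011,110-1
E = {0--10, 010-0, 1010-}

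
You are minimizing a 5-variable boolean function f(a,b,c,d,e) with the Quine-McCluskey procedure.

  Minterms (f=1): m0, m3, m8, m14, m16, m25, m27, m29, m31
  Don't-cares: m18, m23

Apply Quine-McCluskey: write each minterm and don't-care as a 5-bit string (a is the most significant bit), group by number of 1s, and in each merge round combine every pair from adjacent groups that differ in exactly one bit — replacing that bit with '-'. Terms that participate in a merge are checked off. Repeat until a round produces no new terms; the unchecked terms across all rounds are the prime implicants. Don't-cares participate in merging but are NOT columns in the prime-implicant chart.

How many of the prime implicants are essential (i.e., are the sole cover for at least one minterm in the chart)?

4

size-2^0 implicants → 00000(✓)  00011  01000(✓)  01110  10000(✓)  10010(✓)  10111(✓)  11001(✓)  11011(✓)  11101(✓)  11111(✓)
size-2^1 implicants → -0000  0-000  1-111  100-0  11-01(✓)  11-11(✓)  110-1(✓)  111-1(✓)
size-2^2 implicants → 11--1
Unchecked terms (primes): -0000, 0-000, 00011, 01110, 1-111, 100-0, 11--1
Minterm coverage:
  m0 ⊆ -0000,0-000
  m3 ⊆ 00011 [E]
  m8 ⊆ 0-000 [E]
  m14 ⊆ 01110 [E]
  m16 ⊆ -0000,100-0
  m25 ⊆ 11--1 [E]
  m27 ⊆ 11--1 [E]
  m29 ⊆ 11--1 [E]
  m31 ⊆ 1-111,11--1
E = {0-000, 00011, 01110, 11--1}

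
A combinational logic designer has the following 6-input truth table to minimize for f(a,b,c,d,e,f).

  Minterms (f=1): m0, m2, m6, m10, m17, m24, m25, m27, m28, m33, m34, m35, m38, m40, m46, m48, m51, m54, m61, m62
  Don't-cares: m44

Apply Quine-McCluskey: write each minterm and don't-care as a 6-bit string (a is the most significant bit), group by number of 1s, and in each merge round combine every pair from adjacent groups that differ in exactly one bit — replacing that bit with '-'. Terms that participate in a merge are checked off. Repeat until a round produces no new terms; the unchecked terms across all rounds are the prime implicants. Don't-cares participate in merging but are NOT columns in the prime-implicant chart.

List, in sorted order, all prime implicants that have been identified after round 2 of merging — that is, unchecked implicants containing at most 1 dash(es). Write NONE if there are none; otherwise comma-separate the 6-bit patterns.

00-010, 0000-0, 01-001, 011-00, 0110-1, 01100-, 1-0011, 1000-1, 10001-, 101-00, 1011-0, 110000, 111101

Round 0: 000000✓ 000010✓ 000110✓ 001010✓ 010001✓ 011000✓ 011001✓ 011011✓ 011100✓ 100001✓ 100010✓ 100011✓ 100110✓ 101000✓ 101100✓ 101110✓ 110000 110011✓ 110110✓ 111101 111110✓
Round 1: -00010✓ -00110✓ 00-010 000-10✓ 0000-0 01-001 011-00 0110-1 01100- 1-0011 1-0110✓ 1-1110✓ 10-110✓ 100-10✓ 1000-1 10001- 101-00 1011-0 11-110✓
Round 2: -00-10 1--110
PIs = {-00-10, 00-010, 0000-0, 01-001, 011-00, 0110-1, 01100-, 1--110, 1-0011, 1000-1, 10001-, 101-00, 1011-0, 110000, 111101}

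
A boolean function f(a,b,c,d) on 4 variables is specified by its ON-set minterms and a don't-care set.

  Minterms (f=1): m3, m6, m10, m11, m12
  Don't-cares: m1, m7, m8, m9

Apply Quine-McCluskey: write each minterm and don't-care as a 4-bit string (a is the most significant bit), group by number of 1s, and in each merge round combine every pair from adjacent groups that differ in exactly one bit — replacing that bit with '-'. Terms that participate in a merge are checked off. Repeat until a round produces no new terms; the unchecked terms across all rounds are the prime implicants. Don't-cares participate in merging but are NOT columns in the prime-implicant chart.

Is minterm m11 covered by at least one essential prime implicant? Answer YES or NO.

size-2^0 implicants → 0001(✓)  0011(✓)  0110(✓)  0111(✓)  1000(✓)  1001(✓)  1010(✓)  1011(✓)  1100(✓)
size-2^1 implicants → -001(✓)  -011(✓)  0-11  00-1(✓)  011-  1-00  10-0(✓)  10-1(✓)  100-(✓)  101-(✓)
size-2^2 implicants → -0-1  10--
Unchecked terms (primes): -0-1, 0-11, 011-, 1-00, 10--
Minterm coverage:
  m3 ⊆ -0-1,0-11
  m6 ⊆ 011- [E]
  m10 ⊆ 10-- [E]
  m11 ⊆ -0-1,10--
  m12 ⊆ 1-00 [E]
E = {011-, 1-00, 10--}

YES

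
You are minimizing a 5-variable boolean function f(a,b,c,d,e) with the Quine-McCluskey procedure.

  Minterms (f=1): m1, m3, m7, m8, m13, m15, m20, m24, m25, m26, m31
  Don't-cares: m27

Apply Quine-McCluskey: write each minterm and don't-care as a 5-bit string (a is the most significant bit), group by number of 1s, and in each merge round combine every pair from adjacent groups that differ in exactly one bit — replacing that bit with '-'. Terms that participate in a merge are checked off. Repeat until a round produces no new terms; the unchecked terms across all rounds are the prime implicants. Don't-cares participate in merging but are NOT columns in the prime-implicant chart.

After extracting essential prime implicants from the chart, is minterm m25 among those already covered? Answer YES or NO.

Round 0: 00001✓ 00011✓ 00111✓ 01000✓ 01101✓ 01111✓ 10100 11000✓ 11001✓ 11010✓ 11011✓ 11111✓
Round 1: -1000 -1111 0-111 00-11 000-1 011-1 11-11 110-0✓ 110-1✓ 1100-✓ 1101-✓
Round 2: 110--
PIs = {-1000, -1111, 0-111, 00-11, 000-1, 011-1, 10100, 11-11, 110--}
Coverage chart:
  m1: 000-1 ←essential
  m3: 00-11,000-1
  m7: 0-111,00-11
  m8: -1000 ←essential
  m13: 011-1 ←essential
  m15: -1111,0-111,011-1
  m20: 10100 ←essential
  m24: -1000,110--
  m25: 110-- ←essential
  m26: 110-- ←essential
  m31: -1111,11-11
Essential: -1000, 000-1, 011-1, 10100, 110--

YES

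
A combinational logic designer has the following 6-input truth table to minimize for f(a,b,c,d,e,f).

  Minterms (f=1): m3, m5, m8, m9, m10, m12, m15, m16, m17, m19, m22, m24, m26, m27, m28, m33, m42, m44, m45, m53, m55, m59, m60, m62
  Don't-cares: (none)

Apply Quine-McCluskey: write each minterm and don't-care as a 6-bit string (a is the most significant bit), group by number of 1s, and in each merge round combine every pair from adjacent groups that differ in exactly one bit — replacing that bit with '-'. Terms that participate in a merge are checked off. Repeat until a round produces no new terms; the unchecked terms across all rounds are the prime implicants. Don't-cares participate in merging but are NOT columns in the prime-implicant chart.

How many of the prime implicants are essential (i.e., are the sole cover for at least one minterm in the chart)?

11

size-2^0 implicants → 000011(✓)  000101  001000(✓)  001001(✓)  001010(✓)  001100(✓)  001111  010000(✓)  010001(✓)  010011(✓)  010110  011000(✓)  011010(✓)  011011(✓)  011100(✓)  100001  101010(✓)  101100(✓)  101101(✓)  110101(✓)  110111(✓)  111011(✓)  111100(✓)  111110(✓)
size-2^1 implicants → -01010  -01100(✓)  -11011  -11100(✓)  0-0011  0-1000(✓)  0-1010(✓)  0-1100(✓)  001-00(✓)  0010-0(✓)  00100-  01-000  01-011  0100-1  01000-  011-00(✓)  0110-0(✓)  01101-  1-1100(✓)  10110-  1101-1  1111-0
size-2^2 implicants → --1100  0-1-00  0-10-0
Unchecked terms (primes): --1100, -01010, -11011, 0-0011, 0-1-00, 0-10-0, 000101, 00100-, 001111, 01-000, 01-011, 0100-1, 01000-, 010110, 01101-, 100001, 10110-, 1101-1, 1111-0
Minterm coverage:
  m3 ⊆ 0-0011 [E]
  m5 ⊆ 000101 [E]
  m8 ⊆ 0-1-00,0-10-0,00100-
  m9 ⊆ 00100- [E]
  m10 ⊆ -01010,0-10-0
  m12 ⊆ --1100,0-1-00
  m15 ⊆ 001111 [E]
  m16 ⊆ 01-000,01000-
  m17 ⊆ 0100-1,01000-
  m19 ⊆ 0-0011,01-011,0100-1
  m22 ⊆ 010110 [E]
  m24 ⊆ 0-1-00,0-10-0,01-000
  m26 ⊆ 0-10-0,01101-
  m27 ⊆ -11011,01-011,01101-
  m28 ⊆ --1100,0-1-00
  m33 ⊆ 100001 [E]
  m42 ⊆ -01010 [E]
  m44 ⊆ --1100,10110-
  m45 ⊆ 10110- [E]
  m53 ⊆ 1101-1 [E]
  m55 ⊆ 1101-1 [E]
  m59 ⊆ -11011 [E]
  m60 ⊆ --1100,1111-0
  m62 ⊆ 1111-0 [E]
E = {-01010, -11011, 0-0011, 000101, 00100-, 001111, 010110, 100001, 10110-, 1101-1, 1111-0}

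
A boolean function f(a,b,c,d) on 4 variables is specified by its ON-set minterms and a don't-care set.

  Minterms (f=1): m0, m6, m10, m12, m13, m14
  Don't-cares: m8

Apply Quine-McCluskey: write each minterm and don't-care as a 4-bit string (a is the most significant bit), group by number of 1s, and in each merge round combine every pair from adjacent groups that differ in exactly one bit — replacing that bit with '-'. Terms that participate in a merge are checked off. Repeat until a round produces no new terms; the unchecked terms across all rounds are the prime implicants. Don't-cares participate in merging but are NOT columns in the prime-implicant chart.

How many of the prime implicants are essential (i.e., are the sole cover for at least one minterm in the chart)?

4

size-2^0 implicants → 0000(✓)  0110(✓)  1000(✓)  1010(✓)  1100(✓)  1101(✓)  1110(✓)
size-2^1 implicants → -000  -110  1-00(✓)  1-10(✓)  10-0(✓)  11-0(✓)  110-
size-2^2 implicants → 1--0
Unchecked terms (primes): -000, -110, 1--0, 110-
Minterm coverage:
  m0 ⊆ -000 [E]
  m6 ⊆ -110 [E]
  m10 ⊆ 1--0 [E]
  m12 ⊆ 1--0,110-
  m13 ⊆ 110- [E]
  m14 ⊆ -110,1--0
E = {-000, -110, 1--0, 110-}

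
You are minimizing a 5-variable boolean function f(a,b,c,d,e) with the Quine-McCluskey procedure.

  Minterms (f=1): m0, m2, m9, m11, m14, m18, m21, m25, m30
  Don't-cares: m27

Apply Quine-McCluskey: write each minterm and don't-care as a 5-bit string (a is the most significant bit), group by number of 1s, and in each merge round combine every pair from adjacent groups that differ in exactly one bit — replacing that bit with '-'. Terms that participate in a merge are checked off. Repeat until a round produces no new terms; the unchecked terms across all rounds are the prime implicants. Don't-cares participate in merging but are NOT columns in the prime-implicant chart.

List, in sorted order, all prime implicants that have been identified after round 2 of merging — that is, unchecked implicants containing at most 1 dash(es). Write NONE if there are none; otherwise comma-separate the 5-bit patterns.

-0010, -1110, 000-0, 10101

Round 0: 00000✓ 00010✓ 01001✓ 01011✓ 01110✓ 10010✓ 10101 11001✓ 11011✓ 11110✓
Round 1: -0010 -1001✓ -1011✓ -1110 000-0 010-1✓ 110-1✓
Round 2: -10-1
PIs = {-0010, -10-1, -1110, 000-0, 10101}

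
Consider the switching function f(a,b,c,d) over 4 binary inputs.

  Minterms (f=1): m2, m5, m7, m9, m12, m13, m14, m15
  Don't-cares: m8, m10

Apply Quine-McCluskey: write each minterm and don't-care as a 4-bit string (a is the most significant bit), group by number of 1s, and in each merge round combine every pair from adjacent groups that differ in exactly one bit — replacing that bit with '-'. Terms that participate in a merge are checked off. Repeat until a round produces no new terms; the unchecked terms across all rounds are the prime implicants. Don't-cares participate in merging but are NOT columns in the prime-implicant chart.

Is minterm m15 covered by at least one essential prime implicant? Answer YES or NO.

size-2^0 implicants → 0010(✓)  0101(✓)  0111(✓)  1000(✓)  1001(✓)  1010(✓)  1100(✓)  1101(✓)  1110(✓)  1111(✓)
size-2^1 implicants → -010  -101(✓)  -111(✓)  01-1(✓)  1-00(✓)  1-01(✓)  1-10(✓)  10-0(✓)  100-(✓)  11-0(✓)  11-1(✓)  110-(✓)  111-(✓)
size-2^2 implicants → -1-1  1--0  1-0-  11--
Unchecked terms (primes): -010, -1-1, 1--0, 1-0-, 11--
Minterm coverage:
  m2 ⊆ -010 [E]
  m5 ⊆ -1-1 [E]
  m7 ⊆ -1-1 [E]
  m9 ⊆ 1-0- [E]
  m12 ⊆ 1--0,1-0-,11--
  m13 ⊆ -1-1,1-0-,11--
  m14 ⊆ 1--0,11--
  m15 ⊆ -1-1,11--
E = {-010, -1-1, 1-0-}

YES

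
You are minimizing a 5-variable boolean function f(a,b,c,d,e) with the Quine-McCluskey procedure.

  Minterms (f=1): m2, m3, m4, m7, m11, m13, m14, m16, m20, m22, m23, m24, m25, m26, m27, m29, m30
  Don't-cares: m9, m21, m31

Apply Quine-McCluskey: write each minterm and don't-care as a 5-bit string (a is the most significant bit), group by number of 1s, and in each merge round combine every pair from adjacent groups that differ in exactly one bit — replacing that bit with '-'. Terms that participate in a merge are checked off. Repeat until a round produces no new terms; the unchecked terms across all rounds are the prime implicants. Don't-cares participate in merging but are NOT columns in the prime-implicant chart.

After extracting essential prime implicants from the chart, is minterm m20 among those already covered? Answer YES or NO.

YES

size-2^0 implicants → 00010(✓)  00011(✓)  00100(✓)  00111(✓)  01001(✓)  01011(✓)  01101(✓)  01110(✓)  10000(✓)  10100(✓)  10101(✓)  10110(✓)  10111(✓)  11000(✓)  11001(✓)  11010(✓)  11011(✓)  11101(✓)  11110(✓)  11111(✓)
size-2^1 implicants → -0100  -0111  -1001(✓)  -1011(✓)  -1101(✓)  -1110  0-011  00-11  0001-  01-01(✓)  010-1(✓)  1-000  1-101(✓)  1-110(✓)  1-111(✓)  10-00  101-0(✓)  101-1(✓)  1010-(✓)  1011-(✓)  11-01(✓)  11-10(✓)  11-11(✓)  110-0(✓)  110-1(✓)  1100-(✓)  1101-(✓)  111-1(✓)  1111-(✓)
size-2^2 implicants → -1-01  -10-1  1-1-1  1-11-  101--  11--1  11-1-  110--
Unchecked terms (primes): -0100, -0111, -1-01, -10-1, -1110, 0-011, 00-11, 0001-, 1-000, 1-1-1, 1-11-, 10-00, 101--, 11--1, 11-1-, 110--
Minterm coverage:
  m2 ⊆ 0001- [E]
  m3 ⊆ 0-011,00-11,0001-
  m4 ⊆ -0100 [E]
  m7 ⊆ -0111,00-11
  m11 ⊆ -10-1,0-011
  m13 ⊆ -1-01 [E]
  m14 ⊆ -1110 [E]
  m16 ⊆ 1-000,10-00
  m20 ⊆ -0100,10-00,101--
  m22 ⊆ 1-11-,101--
  m23 ⊆ -0111,1-1-1,1-11-,101--
  m24 ⊆ 1-000,110--
  m25 ⊆ -1-01,-10-1,11--1,110--
  m26 ⊆ 11-1-,110--
  m27 ⊆ -10-1,11--1,11-1-,110--
  m29 ⊆ -1-01,1-1-1,11--1
  m30 ⊆ -1110,1-11-,11-1-
E = {-0100, -1-01, -1110, 0001-}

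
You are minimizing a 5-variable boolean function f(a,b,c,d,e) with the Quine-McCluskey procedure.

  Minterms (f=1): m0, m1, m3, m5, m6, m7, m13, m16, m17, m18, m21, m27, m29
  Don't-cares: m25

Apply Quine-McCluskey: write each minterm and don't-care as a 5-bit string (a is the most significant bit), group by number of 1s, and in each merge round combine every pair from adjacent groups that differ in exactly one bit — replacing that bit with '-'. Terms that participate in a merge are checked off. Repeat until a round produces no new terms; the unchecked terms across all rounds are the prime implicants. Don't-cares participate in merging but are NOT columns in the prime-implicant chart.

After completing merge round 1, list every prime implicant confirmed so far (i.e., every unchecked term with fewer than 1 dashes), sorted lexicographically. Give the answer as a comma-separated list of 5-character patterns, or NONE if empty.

NONE

Round 0: 00000✓ 00001✓ 00011✓ 00101✓ 00110✓ 00111✓ 01101✓ 10000✓ 10001✓ 10010✓ 10101✓ 11001✓ 11011✓ 11101✓
Round 1: -0000✓ -0001✓ -0101✓ -1101✓ 0-101✓ 00-01✓ 00-11✓ 000-1✓ 0000-✓ 001-1✓ 0011- 1-001✓ 1-101✓ 10-01✓ 100-0 1000-✓ 11-01✓ 110-1
Round 2: --101 -0-01 -000- 00--1 1--01
PIs = {--101, -0-01, -000-, 00--1, 0011-, 1--01, 100-0, 110-1}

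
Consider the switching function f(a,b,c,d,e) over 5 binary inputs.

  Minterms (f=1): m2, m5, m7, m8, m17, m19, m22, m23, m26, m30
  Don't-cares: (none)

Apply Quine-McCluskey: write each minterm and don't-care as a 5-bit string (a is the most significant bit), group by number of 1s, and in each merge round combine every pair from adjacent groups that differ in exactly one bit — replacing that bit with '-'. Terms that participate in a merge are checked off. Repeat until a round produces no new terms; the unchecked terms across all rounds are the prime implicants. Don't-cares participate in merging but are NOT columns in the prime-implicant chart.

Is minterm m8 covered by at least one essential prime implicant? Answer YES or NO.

Round 0: 00010 00101✓ 00111✓ 01000 10001✓ 10011✓ 10110✓ 10111✓ 11010✓ 11110✓
Round 1: -0111 001-1 1-110 10-11 100-1 1011- 11-10
PIs = {-0111, 00010, 001-1, 01000, 1-110, 10-11, 100-1, 1011-, 11-10}
Coverage chart:
  m2: 00010 ←essential
  m5: 001-1 ←essential
  m7: -0111,001-1
  m8: 01000 ←essential
  m17: 100-1 ←essential
  m19: 10-11,100-1
  m22: 1-110,1011-
  m23: -0111,10-11,1011-
  m26: 11-10 ←essential
  m30: 1-110,11-10
Essential: 00010, 001-1, 01000, 100-1, 11-10

YES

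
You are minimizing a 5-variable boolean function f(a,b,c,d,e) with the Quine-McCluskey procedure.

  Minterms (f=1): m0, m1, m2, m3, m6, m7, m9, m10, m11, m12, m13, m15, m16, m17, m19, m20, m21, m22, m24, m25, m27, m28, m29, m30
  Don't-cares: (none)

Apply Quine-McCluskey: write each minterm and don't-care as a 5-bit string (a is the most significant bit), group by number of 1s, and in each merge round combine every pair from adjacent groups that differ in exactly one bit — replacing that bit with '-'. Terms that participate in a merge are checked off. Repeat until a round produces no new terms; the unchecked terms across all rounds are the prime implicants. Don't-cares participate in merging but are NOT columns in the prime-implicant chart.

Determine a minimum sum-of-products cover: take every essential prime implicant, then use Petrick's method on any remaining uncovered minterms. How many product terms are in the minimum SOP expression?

[col 0] 00000*, 00001*, 00010*, 00011*, 00110*, 00111*, 01001*, 01010*, 01011*, 01100*, 01101*, 01111*, 10000*, 10001*, 10011*, 10100*, 10101*, 10110*, 11000*, 11001*, 11011*, 11100*, 11101*, 11110*
[col 1] -0000*, -0001*, -0011*, -0110, -1001*, -1011*, -1100*, -1101*, 0-001*, 0-010*, 0-011*, 0-111*, 00-10*, 00-11*, 000-0*, 000-1*, 0000-*, 0001-*, 0011-*, 01-01*, 01-11*, 010-1*, 0101-*, 011-1*, 0110-*, 1-000*, 1-001*, 1-011*, 1-100*, 1-101*, 1-110*, 10-00*, 10-01*, 100-1*, 1000-*, 101-0*, 1010-*, 11-00*, 11-01*, 110-1*, 1100-*, 111-0*, 1110-*
[col 2] --001*, --011*, -00-1*, -000-, -1-01, -10-1*, -110-, 0--11, 0-0-1*, 0-01-, 00-1-, 000--, 01--1, 1--00*, 1--01*, 1-0-1*, 1-00-*, 1-1-0, 1-10-*, 10-0-*, 11-0-*
[col 3] --0-1, 1--0-
Prime implicants: --0-1, -000-, -0110, -1-01, -110-, 0--11, 0-01-, 00-1-, 000--, 01--1, 1--0-, 1-1-0
PI chart (minterm → PIs covering it):
  0 | -000-,000--
  1 | --0-1,-000-,000--
  2 | 0-01-,00-1-,000--
  3 | --0-1,0--11,0-01-,00-1-,000--
  6 | -0110,00-1-
  7 | 0--11,00-1-
  9 | --0-1,-1-01,01--1
  10 | 0-01-  (sole → essential)
  11 | --0-1,0--11,0-01-,01--1
  12 | -110-  (sole → essential)
  13 | -1-01,-110-,01--1
  15 | 0--11,01--1
  16 | -000-,1--0-
  17 | --0-1,-000-,1--0-
  19 | --0-1  (sole → essential)
  20 | 1--0-,1-1-0
  21 | 1--0-  (sole → essential)
  22 | -0110,1-1-0
  24 | 1--0-  (sole → essential)
  25 | --0-1,-1-01,1--0-
  27 | --0-1  (sole → essential)
  28 | -110-,1--0-,1-1-0
  29 | -1-01,-110-,1--0-
  30 | 1-1-0  (sole → essential)
Essential prime implicants: --0-1, -110-, 0-01-, 1--0-, 1-1-0
Petrick residual → -000-, -0110, 0--11
Minimum SOP uses 8 PIs: c'e + b'c'd' + b'cde' + bcd' + a'de + a'c'd + ad' + ace'

8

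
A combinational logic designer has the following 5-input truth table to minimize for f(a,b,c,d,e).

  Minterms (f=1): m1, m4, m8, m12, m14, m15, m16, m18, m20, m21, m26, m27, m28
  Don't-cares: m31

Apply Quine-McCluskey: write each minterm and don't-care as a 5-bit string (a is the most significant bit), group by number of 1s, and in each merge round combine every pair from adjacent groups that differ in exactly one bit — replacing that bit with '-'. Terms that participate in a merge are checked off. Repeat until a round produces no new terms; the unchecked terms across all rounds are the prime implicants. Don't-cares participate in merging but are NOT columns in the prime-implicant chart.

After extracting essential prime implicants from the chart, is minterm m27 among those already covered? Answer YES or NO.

NO

size-2^0 implicants → 00001  00100(✓)  01000(✓)  01100(✓)  01110(✓)  01111(✓)  10000(✓)  10010(✓)  10100(✓)  10101(✓)  11010(✓)  11011(✓)  11100(✓)  11111(✓)
size-2^1 implicants → -0100(✓)  -1100(✓)  -1111  0-100(✓)  01-00  011-0  0111-  1-010  1-100(✓)  10-00  100-0  1010-  11-11  1101-
size-2^2 implicants → --100
Unchecked terms (primes): --100, -1111, 00001, 01-00, 011-0, 0111-, 1-010, 10-00, 100-0, 1010-, 11-11, 1101-
Minterm coverage:
  m1 ⊆ 00001 [E]
  m4 ⊆ --100 [E]
  m8 ⊆ 01-00 [E]
  m12 ⊆ --100,01-00,011-0
  m14 ⊆ 011-0,0111-
  m15 ⊆ -1111,0111-
  m16 ⊆ 10-00,100-0
  m18 ⊆ 1-010,100-0
  m20 ⊆ --100,10-00,1010-
  m21 ⊆ 1010- [E]
  m26 ⊆ 1-010,1101-
  m27 ⊆ 11-11,1101-
  m28 ⊆ --100 [E]
E = {--100, 00001, 01-00, 1010-}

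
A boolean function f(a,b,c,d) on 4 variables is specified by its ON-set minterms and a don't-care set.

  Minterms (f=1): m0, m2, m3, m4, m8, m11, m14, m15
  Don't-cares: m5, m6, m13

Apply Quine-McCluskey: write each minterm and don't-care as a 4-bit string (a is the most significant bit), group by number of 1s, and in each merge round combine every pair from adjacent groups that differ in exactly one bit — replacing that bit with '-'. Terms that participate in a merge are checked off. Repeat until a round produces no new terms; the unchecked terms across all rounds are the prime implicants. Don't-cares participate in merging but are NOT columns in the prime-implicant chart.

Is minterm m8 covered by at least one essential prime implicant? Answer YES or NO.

Round 0: 0000✓ 0010✓ 0011✓ 0100✓ 0101✓ 0110✓ 1000✓ 1011✓ 1101✓ 1110✓ 1111✓
Round 1: -000 -011 -101 -110 0-00✓ 0-10✓ 00-0✓ 001- 01-0✓ 010- 1-11 11-1 111-
Round 2: 0--0
PIs = {-000, -011, -101, -110, 0--0, 001-, 010-, 1-11, 11-1, 111-}
Coverage chart:
  m0: -000,0--0
  m2: 0--0,001-
  m3: -011,001-
  m4: 0--0,010-
  m8: -000 ←essential
  m11: -011,1-11
  m14: -110,111-
  m15: 1-11,11-1,111-
Essential: -000

YES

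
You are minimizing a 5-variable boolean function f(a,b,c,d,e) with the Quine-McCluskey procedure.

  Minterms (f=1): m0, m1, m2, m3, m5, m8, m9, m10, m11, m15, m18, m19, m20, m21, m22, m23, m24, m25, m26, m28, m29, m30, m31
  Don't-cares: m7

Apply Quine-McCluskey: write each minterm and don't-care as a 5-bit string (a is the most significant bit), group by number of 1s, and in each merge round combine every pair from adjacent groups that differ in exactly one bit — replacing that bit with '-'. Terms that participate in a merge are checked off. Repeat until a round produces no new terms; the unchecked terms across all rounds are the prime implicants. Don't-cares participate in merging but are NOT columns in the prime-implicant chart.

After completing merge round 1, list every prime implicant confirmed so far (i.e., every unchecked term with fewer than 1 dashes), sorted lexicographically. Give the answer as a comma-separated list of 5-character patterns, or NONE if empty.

NONE

[col 0] 00000*, 00001*, 00010*, 00011*, 00101*, 00111*, 01000*, 01001*, 01010*, 01011*, 01111*, 10010*, 10011*, 10100*, 10101*, 10110*, 10111*, 11000*, 11001*, 11010*, 11100*, 11101*, 11110*, 11111*
[col 1] -0010*, -0011*, -0101*, -0111*, -1000*, -1001*, -1010*, -1111*, 0-000*, 0-001*, 0-010*, 0-011*, 0-111*, 00-01*, 00-11*, 000-0*, 000-1*, 0000-*, 0001-*, 001-1*, 01-11*, 010-0*, 010-1*, 0100-*, 0101-*, 1-010*, 1-100*, 1-101*, 1-110*, 1-111*, 10-10*, 10-11*, 1001-*, 101-0*, 101-1*, 1010-*, 1011-*, 11-00*, 11-01*, 11-10*, 110-0*, 1100-*, 111-0*, 111-1*, 1110-*, 1111-*
[col 2] --010, --111, -0-11, -001-, -01-1, -10-0, -100-, 0--11, 0-0-0*, 0-0-1*, 0-00-*, 0-01-*, 00--1, 000--*, 010--*, 1--10, 1-1-0*, 1-1-1*, 1-10-*, 1-11-*, 10-1-, 101--*, 11--0, 11-0-, 111--*
[col 3] 0-0--, 1-1--
Prime implicants: --010, --111, -0-11, -001-, -01-1, -10-0, -100-, 0--11, 0-0--, 00--1, 1--10, 1-1--, 10-1-, 11--0, 11-0-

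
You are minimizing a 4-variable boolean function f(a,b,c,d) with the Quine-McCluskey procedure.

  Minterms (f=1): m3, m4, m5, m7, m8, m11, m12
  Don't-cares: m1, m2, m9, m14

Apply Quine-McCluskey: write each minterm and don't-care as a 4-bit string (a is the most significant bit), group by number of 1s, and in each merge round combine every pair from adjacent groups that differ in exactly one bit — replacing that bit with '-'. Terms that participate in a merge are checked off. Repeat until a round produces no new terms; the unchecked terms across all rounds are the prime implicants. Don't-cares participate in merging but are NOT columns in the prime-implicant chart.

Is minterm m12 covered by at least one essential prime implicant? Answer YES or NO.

NO

[col 0] 0001*, 0010*, 0011*, 0100*, 0101*, 0111*, 1000*, 1001*, 1011*, 1100*, 1110*
[col 1] -001*, -011*, -100, 0-01*, 0-11*, 00-1*, 001-, 01-1*, 010-, 1-00, 10-1*, 100-, 11-0
[col 2] -0-1, 0--1
Prime implicants: -0-1, -100, 0--1, 001-, 010-, 1-00, 100-, 11-0
PI chart (minterm → PIs covering it):
  3 | -0-1,0--1,001-
  4 | -100,010-
  5 | 0--1,010-
  7 | 0--1  (sole → essential)
  8 | 1-00,100-
  11 | -0-1  (sole → essential)
  12 | -100,1-00,11-0
Essential prime implicants: -0-1, 0--1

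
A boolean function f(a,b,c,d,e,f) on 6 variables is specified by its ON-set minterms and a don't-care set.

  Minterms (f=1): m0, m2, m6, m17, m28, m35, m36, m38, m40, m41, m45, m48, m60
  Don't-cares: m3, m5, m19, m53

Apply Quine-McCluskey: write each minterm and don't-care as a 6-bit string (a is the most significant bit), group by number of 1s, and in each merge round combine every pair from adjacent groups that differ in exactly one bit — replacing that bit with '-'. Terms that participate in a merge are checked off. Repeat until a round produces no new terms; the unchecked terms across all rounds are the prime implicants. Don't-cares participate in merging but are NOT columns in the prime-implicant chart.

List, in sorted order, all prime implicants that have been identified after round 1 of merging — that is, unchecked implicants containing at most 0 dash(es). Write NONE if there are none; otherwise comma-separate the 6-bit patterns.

Round 0: 000000✓ 000010✓ 000011✓ 000101 000110✓ 010001✓ 010011✓ 011100✓ 100011✓ 100100✓ 100110✓ 101000✓ 101001✓ 101101✓ 110000 110101 111100✓
Round 1: -00011 -00110 -11100 0-0011 000-10 0000-0 00001- 0100-1 1001-0 101-01 10100-
PIs = {-00011, -00110, -11100, 0-0011, 000-10, 0000-0, 00001-, 000101, 0100-1, 1001-0, 101-01, 10100-, 110000, 110101}

000101, 110000, 110101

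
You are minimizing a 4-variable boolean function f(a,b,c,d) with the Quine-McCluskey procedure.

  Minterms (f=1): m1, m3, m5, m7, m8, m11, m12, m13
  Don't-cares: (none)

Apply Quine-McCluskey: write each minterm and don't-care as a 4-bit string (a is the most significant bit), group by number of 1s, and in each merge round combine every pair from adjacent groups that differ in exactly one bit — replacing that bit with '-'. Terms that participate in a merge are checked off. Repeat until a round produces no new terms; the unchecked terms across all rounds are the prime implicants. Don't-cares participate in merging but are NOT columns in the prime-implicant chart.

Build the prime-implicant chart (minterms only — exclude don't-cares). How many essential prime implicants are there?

3

size-2^0 implicants → 0001(✓)  0011(✓)  0101(✓)  0111(✓)  1000(✓)  1011(✓)  1100(✓)  1101(✓)
size-2^1 implicants → -011  -101  0-01(✓)  0-11(✓)  00-1(✓)  01-1(✓)  1-00  110-
size-2^2 implicants → 0--1
Unchecked terms (primes): -011, -101, 0--1, 1-00, 110-
Minterm coverage:
  m1 ⊆ 0--1 [E]
  m3 ⊆ -011,0--1
  m5 ⊆ -101,0--1
  m7 ⊆ 0--1 [E]
  m8 ⊆ 1-00 [E]
  m11 ⊆ -011 [E]
  m12 ⊆ 1-00,110-
  m13 ⊆ -101,110-
E = {-011, 0--1, 1-00}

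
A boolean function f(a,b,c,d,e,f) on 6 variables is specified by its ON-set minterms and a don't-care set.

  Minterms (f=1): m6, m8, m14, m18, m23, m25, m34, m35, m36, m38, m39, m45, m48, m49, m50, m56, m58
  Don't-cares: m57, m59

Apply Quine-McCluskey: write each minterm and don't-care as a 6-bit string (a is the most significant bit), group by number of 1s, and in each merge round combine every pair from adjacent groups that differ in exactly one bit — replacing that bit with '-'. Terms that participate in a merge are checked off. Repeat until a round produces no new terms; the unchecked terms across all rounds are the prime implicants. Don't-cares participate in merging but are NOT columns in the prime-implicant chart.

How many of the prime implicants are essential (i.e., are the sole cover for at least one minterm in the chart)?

9

[col 0] 000110*, 001000, 001110*, 010010*, 010111, 011001*, 100010*, 100011*, 100100*, 100110*, 100111*, 101101, 110000*, 110001*, 110010*, 111000*, 111001*, 111010*, 111011*
[col 1] -00110, -10010, -11001, 00-110, 1-0010, 100-10*, 100-11*, 10001-*, 1001-0, 10011-*, 11-000*, 11-001*, 11-010*, 1100-0*, 11000-*, 1110-0*, 1110-1*, 11100-*, 11101-*
[col 2] 100-1-, 11-0-0, 11-00-, 1110--
Prime implicants: -00110, -10010, -11001, 00-110, 001000, 010111, 1-0010, 100-1-, 1001-0, 101101, 11-0-0, 11-00-, 1110--
PI chart (minterm → PIs covering it):
  6 | -00110,00-110
  8 | 001000  (sole → essential)
  14 | 00-110  (sole → essential)
  18 | -10010  (sole → essential)
  23 | 010111  (sole → essential)
  25 | -11001  (sole → essential)
  34 | 1-0010,100-1-
  35 | 100-1-  (sole → essential)
  36 | 1001-0  (sole → essential)
  38 | -00110,100-1-,1001-0
  39 | 100-1-  (sole → essential)
  45 | 101101  (sole → essential)
  48 | 11-0-0,11-00-
  49 | 11-00-  (sole → essential)
  50 | -10010,1-0010,11-0-0
  56 | 11-0-0,11-00-,1110--
  58 | 11-0-0,1110--
Essential prime implicants: -10010, -11001, 00-110, 001000, 010111, 100-1-, 1001-0, 101101, 11-00-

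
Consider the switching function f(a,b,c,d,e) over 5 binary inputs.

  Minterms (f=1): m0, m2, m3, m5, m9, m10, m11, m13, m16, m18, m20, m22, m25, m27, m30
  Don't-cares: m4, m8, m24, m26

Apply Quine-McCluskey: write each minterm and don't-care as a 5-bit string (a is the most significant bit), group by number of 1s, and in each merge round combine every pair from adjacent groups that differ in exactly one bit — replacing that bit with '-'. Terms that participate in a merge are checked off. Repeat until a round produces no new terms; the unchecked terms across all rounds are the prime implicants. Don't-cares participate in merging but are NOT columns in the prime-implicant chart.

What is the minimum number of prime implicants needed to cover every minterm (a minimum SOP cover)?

5

Round 0: 00000✓ 00010✓ 00011✓ 00100✓ 00101✓ 01000✓ 01001✓ 01010✓ 01011✓ 01101✓ 10000✓ 10010✓ 10100✓ 10110✓ 11000✓ 11001✓ 11010✓ 11011✓ 11110✓
Round 1: -0000✓ -0010✓ -0100✓ -1000✓ -1001✓ -1010✓ -1011✓ 0-000✓ 0-010✓ 0-011✓ 0-101 00-00✓ 000-0✓ 0001-✓ 0010- 01-01 010-0✓ 010-1✓ 0100-✓ 0101-✓ 1-000✓ 1-010✓ 1-110✓ 10-00✓ 10-10✓ 100-0✓ 101-0✓ 11-10✓ 110-0✓ 110-1✓ 1100-✓ 1101-✓
Round 2: --000✓ --010✓ -0-00 -00-0✓ -10-0✓ -10-1✓ -100-✓ -101-✓ 0-0-0✓ 0-01- 010--✓ 1--10 1-0-0✓ 10--0 110--✓
Round 3: --0-0 -10--
PIs = {--0-0, -0-00, -10--, 0-01-, 0-101, 0010-, 01-01, 1--10, 10--0}
Coverage chart:
  m0: --0-0,-0-00
  m2: --0-0,0-01-
  m3: 0-01- ←essential
  m5: 0-101,0010-
  m9: -10--,01-01
  m10: --0-0,-10--,0-01-
  m11: -10--,0-01-
  m13: 0-101,01-01
  m16: --0-0,-0-00,10--0
  m18: --0-0,1--10,10--0
  m20: -0-00,10--0
  m22: 1--10,10--0
  m25: -10-- ←essential
  m27: -10-- ←essential
  m30: 1--10 ←essential
Essential: -10--, 0-01-, 1--10
Petrick residual → -0-00, 0-101
Min cover (5 terms): b'd'e' + bc' + a'c'd + a'cd'e + ade'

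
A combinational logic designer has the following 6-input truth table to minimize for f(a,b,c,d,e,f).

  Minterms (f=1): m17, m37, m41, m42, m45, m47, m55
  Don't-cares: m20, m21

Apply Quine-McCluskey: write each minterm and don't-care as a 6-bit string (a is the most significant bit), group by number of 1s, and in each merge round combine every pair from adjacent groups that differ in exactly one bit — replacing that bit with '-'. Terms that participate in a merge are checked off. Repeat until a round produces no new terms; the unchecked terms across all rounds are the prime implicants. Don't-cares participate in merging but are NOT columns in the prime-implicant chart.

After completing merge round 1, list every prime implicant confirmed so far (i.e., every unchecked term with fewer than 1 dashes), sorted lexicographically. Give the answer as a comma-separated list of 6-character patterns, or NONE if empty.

Round 0: 010001✓ 010100✓ 010101✓ 100101✓ 101001✓ 101010 101101✓ 101111✓ 110111
Round 1: 010-01 01010- 10-101 101-01 1011-1
PIs = {010-01, 01010-, 10-101, 101-01, 101010, 1011-1, 110111}

101010, 110111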